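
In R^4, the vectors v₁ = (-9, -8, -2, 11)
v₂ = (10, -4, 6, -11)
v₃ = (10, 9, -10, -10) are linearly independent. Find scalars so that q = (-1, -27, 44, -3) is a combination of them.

Solve the system with v₁, v₂, v₃ as columns and q as the right-hand side.
The system has the unique solution (α₁, α₂, α₃) = (-1, 2, -3).

q = -v₁ + 2v₂ - 3v₃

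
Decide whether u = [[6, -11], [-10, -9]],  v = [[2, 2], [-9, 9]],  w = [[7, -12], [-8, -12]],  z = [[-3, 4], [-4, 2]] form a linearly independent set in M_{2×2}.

linearly independent

Take coordinates with respect to the standard basis {E₁₁, E₁₂, E₂₁, E₂₂}.
The matrix [u|v|w|z] has determinant -1062.
A nonzero determinant means the columns are linearly independent.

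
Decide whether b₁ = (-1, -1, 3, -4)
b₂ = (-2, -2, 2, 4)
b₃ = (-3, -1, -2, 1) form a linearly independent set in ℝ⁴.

linearly independent

Row-reduce the matrix whose columns are b₁, b₂, b₃.
The reduction yields 3 nonzero rows, so the rank is 3.
Since rank = 3 (the number of vectors), the set is linearly independent.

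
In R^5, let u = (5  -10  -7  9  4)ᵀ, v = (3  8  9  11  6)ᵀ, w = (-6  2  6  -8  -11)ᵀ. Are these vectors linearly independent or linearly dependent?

Row-reduce the matrix whose columns are u, v, w.
The reduction yields 3 nonzero rows, so the rank is 3.
Since rank = 3 (the number of vectors), the set is linearly independent.

linearly independent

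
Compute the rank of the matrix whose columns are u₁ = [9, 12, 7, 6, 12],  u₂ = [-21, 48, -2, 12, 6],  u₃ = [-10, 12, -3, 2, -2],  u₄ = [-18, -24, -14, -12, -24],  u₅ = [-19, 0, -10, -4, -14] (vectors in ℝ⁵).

2

Row-reduce the 5×5 matrix with these as rows.
There are 2 pivot columns, so rank = 2.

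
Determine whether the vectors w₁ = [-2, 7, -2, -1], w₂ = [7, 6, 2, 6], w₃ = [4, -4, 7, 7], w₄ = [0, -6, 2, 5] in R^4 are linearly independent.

linearly independent

The matrix [w₁|w₂|w₃|w₄] has determinant -1295.
A nonzero determinant means the columns are linearly independent.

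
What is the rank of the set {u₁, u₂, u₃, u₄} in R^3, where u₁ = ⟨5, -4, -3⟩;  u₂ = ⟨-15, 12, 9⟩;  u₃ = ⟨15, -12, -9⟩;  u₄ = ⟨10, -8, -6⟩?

1

Form the matrix with u₁, u₂, u₃, u₄ as columns and reduce.
Reduction leaves 1 leading entry, giving rank 1.
(With 4 elements in a 3-dimensional space the rank is at most 3.)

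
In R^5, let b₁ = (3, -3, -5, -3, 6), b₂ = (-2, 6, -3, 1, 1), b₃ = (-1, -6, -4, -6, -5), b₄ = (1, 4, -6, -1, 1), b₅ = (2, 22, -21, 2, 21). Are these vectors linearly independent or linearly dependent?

linearly dependent

Form the 5×5 matrix with these as columns; its determinant is 0.
A zero determinant means the columns are linearly dependent.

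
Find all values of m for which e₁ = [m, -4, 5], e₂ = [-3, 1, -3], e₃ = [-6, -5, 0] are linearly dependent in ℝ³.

The vectors are dependent exactly when the determinant of the matrix with rows e₁, e₂, e₃ vanishes.
The determinant works out to 33 - 15*m.
Setting this to zero gives m = 11/5.

m = 11/5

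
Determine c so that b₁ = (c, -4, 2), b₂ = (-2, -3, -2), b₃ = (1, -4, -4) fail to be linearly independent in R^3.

Dependence holds iff the 3×3 matrix [b₁ b₂ b₃] is singular.
The determinant works out to 4*c + 62.
Solving 4*c + 62 = 0 yields c = -31/2.

c = -31/2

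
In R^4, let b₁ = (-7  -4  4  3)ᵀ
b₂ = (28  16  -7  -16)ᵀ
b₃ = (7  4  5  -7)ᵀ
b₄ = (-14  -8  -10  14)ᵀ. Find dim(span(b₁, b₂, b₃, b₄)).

Row-reduce the 4×4 matrix with these as rows.
There are 2 pivot columns, so rank = 2.

dim = 2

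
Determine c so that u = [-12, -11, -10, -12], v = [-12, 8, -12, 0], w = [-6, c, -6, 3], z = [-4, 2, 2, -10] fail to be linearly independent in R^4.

The set is linearly dependent precisely when det[u; v; w; z] = 0.
The determinant works out to 6552 - 624*c.
Solving 6552 - 624*c = 0 yields c = 21/2.

c = 21/2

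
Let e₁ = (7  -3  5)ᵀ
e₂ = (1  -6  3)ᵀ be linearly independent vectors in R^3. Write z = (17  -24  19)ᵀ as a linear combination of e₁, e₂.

z = 2e₁ + 3e₂

Solve the system with e₁, e₂ as columns and z as the right-hand side.
The system has the unique solution (α₁, α₂) = (2, 3).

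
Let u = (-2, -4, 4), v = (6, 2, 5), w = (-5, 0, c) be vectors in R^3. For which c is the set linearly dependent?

The set is linearly dependent precisely when det[u; v; w] = 0.
The determinant works out to 20*c + 140.
Solving 20*c + 140 = 0 yields c = -7.

c = -7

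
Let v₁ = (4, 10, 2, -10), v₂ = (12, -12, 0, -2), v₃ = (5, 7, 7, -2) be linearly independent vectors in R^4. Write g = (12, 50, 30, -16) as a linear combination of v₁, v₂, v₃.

g = v₁ - v₂ + 4v₃

Set up the augmented matrix [v₁ | v₂ | v₃ | g] and row-reduce.
Row-reducing the augmented matrix gives the unique coefficients (c₁, c₂, c₃) = (1, -1, 4).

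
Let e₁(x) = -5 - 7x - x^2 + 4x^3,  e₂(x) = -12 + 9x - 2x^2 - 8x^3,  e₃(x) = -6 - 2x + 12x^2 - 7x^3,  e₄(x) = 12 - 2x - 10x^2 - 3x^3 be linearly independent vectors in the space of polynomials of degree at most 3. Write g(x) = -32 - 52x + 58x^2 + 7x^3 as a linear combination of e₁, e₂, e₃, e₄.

g = 4e₁ - 2e₂ + 4e₃ - e₄

Work in coordinates with respect to the standard basis {1, x, …, x^3}.
Write g = c₁e₁ + … + c₄e₄ and equate components.
Back-substitution yields (c₁, …, c₄) = (4, -2, 4, -1).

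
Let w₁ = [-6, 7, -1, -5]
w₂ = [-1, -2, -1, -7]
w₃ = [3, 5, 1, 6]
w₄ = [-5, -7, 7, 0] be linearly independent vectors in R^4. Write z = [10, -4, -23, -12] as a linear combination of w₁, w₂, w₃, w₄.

Since w₁, w₂, w₃, w₄ are independent, the coefficients expressing z are uniquely determined by a linear system.
Row-reducing the augmented matrix gives the unique coefficients (a₁, …, a₄) = (-1, -1, -4, -3).

z = -w₁ - w₂ - 4w₃ - 3w₄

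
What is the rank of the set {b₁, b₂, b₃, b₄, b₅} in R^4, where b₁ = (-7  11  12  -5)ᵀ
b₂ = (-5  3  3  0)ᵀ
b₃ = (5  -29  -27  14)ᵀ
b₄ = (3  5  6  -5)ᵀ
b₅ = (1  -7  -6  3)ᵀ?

3

Put the 4×5 matrix [b₁|b₂|b₃|b₄|b₅] into echelon form.
Reduction leaves 3 leading entries, giving rank 3.
(With 5 elements in a 4-dimensional space the rank is at most 4.)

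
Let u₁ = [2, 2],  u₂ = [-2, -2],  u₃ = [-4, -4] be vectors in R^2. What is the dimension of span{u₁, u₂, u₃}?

Row-reduce the 3×2 matrix with these as rows.
There is 1 pivot column, so rank = 1.
(With 3 elements in a 2-dimensional space the rank is at most 2.)

dim = 1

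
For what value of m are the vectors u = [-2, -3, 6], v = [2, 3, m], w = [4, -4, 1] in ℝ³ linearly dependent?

m = -6

Place the vectors as rows of a 3×3 matrix; dependence ⇔ determinant zero.
Cofactor expansion gives det = -20*m - 120.
This vanishes exactly when m = -6.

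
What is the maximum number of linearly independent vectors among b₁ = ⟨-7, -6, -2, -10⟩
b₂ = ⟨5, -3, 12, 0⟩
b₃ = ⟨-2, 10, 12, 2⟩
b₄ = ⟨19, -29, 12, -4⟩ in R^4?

Put the 4×4 matrix [b₁|b₂|b₃|b₄] into echelon form.
Exactly 3 pivots survive; hence the rank is 3.

3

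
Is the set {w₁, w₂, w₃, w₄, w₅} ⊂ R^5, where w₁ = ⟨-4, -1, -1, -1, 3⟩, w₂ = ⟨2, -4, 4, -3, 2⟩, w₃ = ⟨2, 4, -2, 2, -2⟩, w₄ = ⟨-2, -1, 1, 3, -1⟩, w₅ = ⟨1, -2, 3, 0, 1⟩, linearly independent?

Place the vectors as rows of a 5×5 matrix and reduce to echelon form.
The reduction yields 5 nonzero rows, so the rank is 5.
Since rank = 5 (the number of vectors), the set is linearly independent.

linearly independent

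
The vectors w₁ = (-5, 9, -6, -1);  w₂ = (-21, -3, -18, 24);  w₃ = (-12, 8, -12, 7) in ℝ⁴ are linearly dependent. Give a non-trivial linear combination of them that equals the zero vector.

Write the vectors as columns of a matrix and find a nonzero vector in its null space.
One solution (up to scaling) is (3, 1, -3).

3w₁ + w₂ - 3w₃ = 0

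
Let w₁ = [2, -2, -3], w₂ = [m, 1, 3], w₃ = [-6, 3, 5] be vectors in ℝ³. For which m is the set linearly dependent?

m = -10

The vectors are dependent exactly when the determinant of the matrix with rows w₁, w₂, w₃ vanishes.
Cofactor expansion gives det = m + 10.
Setting this to zero gives m = -10.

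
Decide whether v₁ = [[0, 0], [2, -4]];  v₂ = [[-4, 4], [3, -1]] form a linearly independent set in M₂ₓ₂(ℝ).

linearly independent

Write each element as a coordinate vector in ℝ⁴ using {E₁₁, E₁₂, E₂₁, E₂₂}.
Place the vectors as rows of a 2×4 matrix and reduce to echelon form.
The reduction yields 2 nonzero rows, so the rank is 2.
Since rank = 2 (the number of vectors), the set is linearly independent.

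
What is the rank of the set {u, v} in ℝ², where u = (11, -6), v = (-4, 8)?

rank 2

Row-reduce the 2×2 matrix with these as rows.
The echelon form has 2 nonzero rows, so the rank is 2.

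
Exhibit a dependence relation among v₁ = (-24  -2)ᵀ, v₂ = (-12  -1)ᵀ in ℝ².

v₁ - 2v₂ = 0

Row-reduce the matrix with v₁, v₂ as columns; the null space gives the coefficients.
A generator of the null space is (1, -2).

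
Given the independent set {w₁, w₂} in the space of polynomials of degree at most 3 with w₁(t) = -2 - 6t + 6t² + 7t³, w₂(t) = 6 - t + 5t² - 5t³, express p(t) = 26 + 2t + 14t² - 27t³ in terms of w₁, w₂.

Identify each element with its coordinate vector in ℝ⁴ via {1, t, …, t³}.
Write p = a₁w₁ + a₂w₂ and equate components.
The system has the unique solution (a₁, a₂) = (-1, 4).

p = -w₁ + 4w₂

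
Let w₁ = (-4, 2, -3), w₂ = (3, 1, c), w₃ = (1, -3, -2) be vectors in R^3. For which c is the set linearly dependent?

Place the vectors as rows of a 3×3 matrix; dependence ⇔ determinant zero.
The determinant works out to 50 - 10*c.
Setting this to zero gives c = 5.

c = 5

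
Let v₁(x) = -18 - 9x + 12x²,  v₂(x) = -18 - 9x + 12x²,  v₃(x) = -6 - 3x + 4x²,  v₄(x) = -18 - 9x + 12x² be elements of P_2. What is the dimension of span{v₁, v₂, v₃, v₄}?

Pass to coordinate vectors with respect to the basis {1, x, x²}.
Put the 3×4 matrix [v₁|v₂|v₃|v₄] into echelon form.
Exactly 1 pivot survives; hence the rank is 1.
(With 4 elements in a 3-dimensional space the rank is at most 3.)

dim = 1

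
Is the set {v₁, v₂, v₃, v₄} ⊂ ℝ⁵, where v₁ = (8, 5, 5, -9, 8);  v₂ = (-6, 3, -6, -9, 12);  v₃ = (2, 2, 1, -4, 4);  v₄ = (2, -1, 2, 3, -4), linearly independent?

One vector is a scalar multiple of another, so the set is dependent.

linearly dependent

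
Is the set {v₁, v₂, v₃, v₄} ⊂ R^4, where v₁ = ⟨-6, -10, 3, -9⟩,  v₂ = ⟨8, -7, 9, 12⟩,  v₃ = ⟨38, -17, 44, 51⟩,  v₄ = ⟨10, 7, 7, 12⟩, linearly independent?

Form the 4×4 matrix with these as columns; its determinant is 0.
A zero determinant means the columns are linearly dependent.
Indeed v₁ + 3v₂ - v₃ + 2v₄ = 0.

linearly dependent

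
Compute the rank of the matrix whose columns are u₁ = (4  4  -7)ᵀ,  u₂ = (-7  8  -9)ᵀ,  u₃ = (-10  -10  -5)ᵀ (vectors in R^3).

3

Form the matrix with u₁, u₂, u₃ as columns and reduce.
There are 3 pivot columns, so rank = 3.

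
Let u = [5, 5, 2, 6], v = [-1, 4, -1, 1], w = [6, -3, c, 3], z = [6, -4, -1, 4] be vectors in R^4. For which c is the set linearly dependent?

c = 22/5

Place the vectors as rows of a 4×4 matrix; dependence ⇔ determinant zero.
Expanding, det = 30*c - 132.
This vanishes exactly when c = 22/5.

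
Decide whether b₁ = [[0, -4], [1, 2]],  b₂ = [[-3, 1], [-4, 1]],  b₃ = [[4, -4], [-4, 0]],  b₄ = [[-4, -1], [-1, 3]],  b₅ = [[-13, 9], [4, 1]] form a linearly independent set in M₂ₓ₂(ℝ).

linearly dependent

Take coordinates with respect to the standard basis {E₁₁, E₁₂, E₂₁, E₂₂}.
There are 5 vectors in a 4-dimensional space, so they cannot be linearly independent.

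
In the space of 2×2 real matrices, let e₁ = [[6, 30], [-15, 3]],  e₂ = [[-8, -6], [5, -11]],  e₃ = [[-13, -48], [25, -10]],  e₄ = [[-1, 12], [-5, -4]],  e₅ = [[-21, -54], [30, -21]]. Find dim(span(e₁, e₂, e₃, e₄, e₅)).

Represent each element by its coordinate vector in ℝ⁴.
Put the 4×5 matrix [e₁|e₂|e₃|e₄|e₅] into echelon form.
The echelon form has 2 nonzero rows, so the rank is 2.
(With 5 elements in a 4-dimensional space the rank is at most 4.)

dim = 2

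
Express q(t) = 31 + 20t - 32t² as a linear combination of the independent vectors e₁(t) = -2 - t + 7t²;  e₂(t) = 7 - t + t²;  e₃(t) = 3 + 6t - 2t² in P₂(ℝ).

Work in coordinates with respect to the standard basis {1, t, t²}.
Write q = α₁e₁ + … + α₃e₃ and equate components.
Back-substitution yields (α₁, α₂, α₃) = (-4, 2, 3).

q = -4e₁ + 2e₂ + 3e₃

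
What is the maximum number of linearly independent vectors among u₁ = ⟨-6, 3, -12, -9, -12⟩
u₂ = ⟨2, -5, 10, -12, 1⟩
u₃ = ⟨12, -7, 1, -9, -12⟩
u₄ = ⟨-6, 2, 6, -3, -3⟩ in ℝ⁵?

Apply Gaussian elimination to the matrix whose rows are u₁, u₂, u₃, u₄.
There are 4 pivot columns, so rank = 4.

4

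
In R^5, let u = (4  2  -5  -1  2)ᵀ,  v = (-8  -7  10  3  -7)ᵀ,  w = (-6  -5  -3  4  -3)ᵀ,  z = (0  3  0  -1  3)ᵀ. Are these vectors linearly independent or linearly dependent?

Place the vectors as rows of a 4×5 matrix and reduce to echelon form.
The reduction yields 3 nonzero rows, so the rank is 3.
Since rank 3 < 4, the set is linearly dependent.
Indeed 2u + v + z = 0.

linearly dependent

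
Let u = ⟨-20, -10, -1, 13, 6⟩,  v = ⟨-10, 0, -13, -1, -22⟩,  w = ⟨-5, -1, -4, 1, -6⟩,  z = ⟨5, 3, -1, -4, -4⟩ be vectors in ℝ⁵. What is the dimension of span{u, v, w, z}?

Apply Gaussian elimination to the matrix whose rows are u, v, w, z.
The echelon form has 2 nonzero rows, so the rank is 2.

2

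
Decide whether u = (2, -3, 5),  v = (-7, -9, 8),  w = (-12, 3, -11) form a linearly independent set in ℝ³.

linearly independent

Form the 3×3 matrix with these as columns; its determinant is 24.
A nonzero determinant means the columns are linearly independent.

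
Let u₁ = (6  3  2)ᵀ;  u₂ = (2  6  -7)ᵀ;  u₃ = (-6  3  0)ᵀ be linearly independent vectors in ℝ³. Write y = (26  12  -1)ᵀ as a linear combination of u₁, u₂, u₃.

y = 3u₁ + u₂ - u₃

Solve the system with u₁, u₂, u₃ as columns and y as the right-hand side.
Back-substitution yields (α₁, α₂, α₃) = (3, 1, -1).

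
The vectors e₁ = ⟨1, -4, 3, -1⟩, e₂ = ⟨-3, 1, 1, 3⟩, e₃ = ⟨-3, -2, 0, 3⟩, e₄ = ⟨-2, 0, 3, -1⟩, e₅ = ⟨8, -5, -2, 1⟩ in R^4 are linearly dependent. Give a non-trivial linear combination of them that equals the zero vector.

Row-reduce the matrix with e₁, e₂, e₃, e₄, e₅ as columns; the null space gives the coefficients.
A generator of the null space is (2, 1, -1, -3, -1).

2e₁ + e₂ - e₃ - 3e₄ - e₅ = 0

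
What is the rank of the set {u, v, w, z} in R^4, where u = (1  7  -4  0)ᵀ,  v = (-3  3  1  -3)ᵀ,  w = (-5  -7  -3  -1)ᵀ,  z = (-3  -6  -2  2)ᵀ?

Row-reduce the 4×4 matrix with these as rows.
There are 4 pivot columns, so rank = 4.

rank 4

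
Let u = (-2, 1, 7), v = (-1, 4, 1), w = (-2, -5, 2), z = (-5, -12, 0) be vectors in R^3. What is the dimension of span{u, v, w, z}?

dim = 3

Row-reduce the 4×3 matrix with these as rows.
Exactly 3 pivots survive; hence the rank is 3.
(With 4 elements in a 3-dimensional space the rank is at most 3.)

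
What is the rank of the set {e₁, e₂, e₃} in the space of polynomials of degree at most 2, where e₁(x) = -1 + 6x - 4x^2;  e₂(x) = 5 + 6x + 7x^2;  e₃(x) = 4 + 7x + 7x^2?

rank 3

Use coordinates relative to {1, x, x^2}.
Apply Gaussian elimination to the matrix whose rows are e₁, e₂, e₃.
Reduction leaves 3 leading entries, giving rank 3.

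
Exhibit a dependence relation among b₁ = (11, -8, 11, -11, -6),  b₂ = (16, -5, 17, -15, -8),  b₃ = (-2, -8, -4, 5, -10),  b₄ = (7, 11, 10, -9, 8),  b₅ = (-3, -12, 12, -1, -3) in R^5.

Row-reduce the matrix with b₁, b₂, b₃, b₄, b₅ as columns; the null space gives the coefficients.
A generator of the null space is (1, -1, 1, 1, 0).

b₁ - b₂ + b₃ + b₄ = 0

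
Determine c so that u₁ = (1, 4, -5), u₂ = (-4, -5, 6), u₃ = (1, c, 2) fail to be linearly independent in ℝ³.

c = -3/2

The set is linearly dependent precisely when det[u₁; u₂; u₃] = 0.
Expanding, det = 14*c + 21.
Solving 14*c + 21 = 0 yields c = -3/2.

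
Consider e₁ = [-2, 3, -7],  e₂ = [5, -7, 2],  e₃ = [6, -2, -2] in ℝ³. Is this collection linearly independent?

linearly independent

The matrix [e₁|e₂|e₃] has determinant -194.
A nonzero determinant means the columns are linearly independent.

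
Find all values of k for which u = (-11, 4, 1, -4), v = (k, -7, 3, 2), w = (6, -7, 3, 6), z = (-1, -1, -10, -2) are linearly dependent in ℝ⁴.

k = -37/2

The vectors are dependent exactly when the determinant of the matrix with rows u, v, w, z vanishes.
Expanding, det = 96*k + 1776.
Setting this to zero gives k = -37/2.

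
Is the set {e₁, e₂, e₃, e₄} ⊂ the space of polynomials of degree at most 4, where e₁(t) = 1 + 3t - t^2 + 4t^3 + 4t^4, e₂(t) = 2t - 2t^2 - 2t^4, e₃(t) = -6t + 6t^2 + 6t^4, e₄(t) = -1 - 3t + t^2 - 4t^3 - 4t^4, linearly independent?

Write each element as a coordinate vector in ℝ⁵ using {1, t, …, t^4}.
Place the vectors as rows of a 4×5 matrix and reduce to echelon form.
The reduction yields 2 nonzero rows, so the rank is 2.
Since rank 2 < 4, the set is linearly dependent.

linearly dependent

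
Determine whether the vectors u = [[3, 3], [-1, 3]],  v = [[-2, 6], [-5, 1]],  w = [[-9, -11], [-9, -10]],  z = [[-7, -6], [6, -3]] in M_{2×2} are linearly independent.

linearly independent

Write each element as a coordinate vector in ℝ⁴ using {E₁₁, E₁₂, E₂₁, E₂₂}.
Row-reduce the matrix whose columns are u, v, w, z.
The reduction yields 4 nonzero rows, so the rank is 4.
Since rank = 4 (the number of vectors), the set is linearly independent.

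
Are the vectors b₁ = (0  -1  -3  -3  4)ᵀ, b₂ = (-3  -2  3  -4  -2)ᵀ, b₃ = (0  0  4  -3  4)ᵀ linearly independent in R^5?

linearly independent

Row-reduce the matrix whose columns are b₁, b₂, b₃.
The reduction yields 3 nonzero rows, so the rank is 3.
Since rank = 3 (the number of vectors), the set is linearly independent.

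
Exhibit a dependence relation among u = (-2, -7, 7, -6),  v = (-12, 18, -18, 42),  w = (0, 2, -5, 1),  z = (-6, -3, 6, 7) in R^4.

Set up α₁u + … + α₄z = 0 and solve the homogeneous system.
One solution (up to scaling) is (3, 1, -3, -3).

3u + v - 3w - 3z = 0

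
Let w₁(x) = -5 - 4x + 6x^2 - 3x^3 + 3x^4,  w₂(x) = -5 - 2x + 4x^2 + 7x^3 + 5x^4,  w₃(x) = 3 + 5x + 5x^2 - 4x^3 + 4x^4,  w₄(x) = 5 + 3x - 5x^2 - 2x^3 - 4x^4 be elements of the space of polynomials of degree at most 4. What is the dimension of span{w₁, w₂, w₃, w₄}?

Pass to coordinate vectors with respect to the basis {1, x, …, x^4}.
Form the matrix with w₁, w₂, w₃, w₄ as columns and reduce.
The echelon form has 3 nonzero rows, so the rank is 3.

3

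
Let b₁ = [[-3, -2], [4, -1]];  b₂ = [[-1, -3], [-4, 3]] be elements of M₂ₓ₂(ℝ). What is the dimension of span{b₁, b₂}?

Pass to coordinate vectors with respect to the basis {E₁₁, E₁₂, E₂₁, E₂₂}.
Put the 4×2 matrix [b₁|b₂] into echelon form.
Reduction leaves 2 leading entries, giving rank 2.

2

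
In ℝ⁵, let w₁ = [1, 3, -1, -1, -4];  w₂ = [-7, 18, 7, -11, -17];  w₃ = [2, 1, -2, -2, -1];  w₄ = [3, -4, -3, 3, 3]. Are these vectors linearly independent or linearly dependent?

Place the vectors as rows of a 4×5 matrix and reduce to echelon form.
The reduction yields 3 nonzero rows, so the rank is 3.
Since rank 3 < 4, the set is linearly dependent.
Indeed 2w₁ - w₂ - 3w₄ = 0.

linearly dependent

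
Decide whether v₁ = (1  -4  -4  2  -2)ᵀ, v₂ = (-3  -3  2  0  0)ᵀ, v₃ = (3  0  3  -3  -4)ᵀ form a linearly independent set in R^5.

Place the vectors as rows of a 3×5 matrix and reduce to echelon form.
The reduction yields 3 nonzero rows, so the rank is 3.
Since rank = 3 (the number of vectors), the set is linearly independent.

linearly independent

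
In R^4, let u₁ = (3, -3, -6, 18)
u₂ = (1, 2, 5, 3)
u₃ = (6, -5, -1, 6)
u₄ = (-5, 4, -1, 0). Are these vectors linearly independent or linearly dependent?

linearly dependent

Form the 4×4 matrix with these as columns; its determinant is 0.
A zero determinant means the columns are linearly dependent.
Indeed u₁ - 3u₃ - 3u₄ = 0.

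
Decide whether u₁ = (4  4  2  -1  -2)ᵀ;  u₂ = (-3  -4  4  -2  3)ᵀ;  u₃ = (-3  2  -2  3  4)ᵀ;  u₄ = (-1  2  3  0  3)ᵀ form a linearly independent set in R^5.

Place the vectors as rows of a 4×5 matrix and reduce to echelon form.
The reduction yields 4 nonzero rows, so the rank is 4.
Since rank = 4 (the number of vectors), the set is linearly independent.

linearly independent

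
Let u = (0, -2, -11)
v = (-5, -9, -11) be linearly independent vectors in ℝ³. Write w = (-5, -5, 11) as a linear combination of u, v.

w = -2u + v

Set up the augmented matrix [u | v | w] and row-reduce.
Row-reducing the augmented matrix gives the unique coefficients (a₁, a₂) = (-2, 1).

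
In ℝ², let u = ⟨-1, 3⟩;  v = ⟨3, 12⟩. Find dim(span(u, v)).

2

Row-reduce the 2×2 matrix with these as rows.
Reduction leaves 2 leading entries, giving rank 2.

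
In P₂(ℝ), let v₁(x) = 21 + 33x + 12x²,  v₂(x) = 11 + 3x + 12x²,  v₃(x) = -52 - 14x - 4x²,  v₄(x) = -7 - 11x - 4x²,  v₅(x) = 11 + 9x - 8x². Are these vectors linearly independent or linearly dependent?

Write each element as a coordinate vector in ℝ³ using {1, x, x²}.
There are 5 vectors in a 3-dimensional space, so they cannot be linearly independent.

linearly dependent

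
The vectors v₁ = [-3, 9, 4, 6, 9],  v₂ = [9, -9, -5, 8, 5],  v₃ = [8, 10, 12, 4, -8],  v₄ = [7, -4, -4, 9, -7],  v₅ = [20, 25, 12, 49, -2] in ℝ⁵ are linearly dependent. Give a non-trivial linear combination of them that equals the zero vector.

Set up α₁v₁ + … + α₅v₅ = 0 and solve the homogeneous system.
One solution (up to scaling) is (3, 0, 1, 3, -1).

3v₁ + v₃ + 3v₄ - v₅ = 0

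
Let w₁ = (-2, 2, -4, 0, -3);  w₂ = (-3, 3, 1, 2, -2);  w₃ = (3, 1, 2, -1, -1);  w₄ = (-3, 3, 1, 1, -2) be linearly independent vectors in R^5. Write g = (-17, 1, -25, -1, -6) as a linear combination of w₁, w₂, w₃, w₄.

g = 4w₁ - 4w₂ - 4w₃ + 3w₄

Set up the augmented matrix [w₁ | w₂ | w₃ | w₄ | g] and row-reduce.
Row-reducing the augmented matrix gives the unique coefficients (c₁, …, c₄) = (4, -4, -4, 3).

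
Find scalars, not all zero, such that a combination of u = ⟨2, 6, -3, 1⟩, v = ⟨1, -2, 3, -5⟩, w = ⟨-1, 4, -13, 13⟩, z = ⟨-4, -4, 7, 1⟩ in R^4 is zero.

Row-reduce the matrix with u, v, w, z as columns; the null space gives the coefficients.
One solution (up to scaling) is (1, 3, 1, 1).

u + 3v + w + z = 0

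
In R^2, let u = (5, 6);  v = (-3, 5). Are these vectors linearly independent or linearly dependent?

linearly independent

Form the 2×2 matrix with these as columns; its determinant is 43.
A nonzero determinant means the columns are linearly independent.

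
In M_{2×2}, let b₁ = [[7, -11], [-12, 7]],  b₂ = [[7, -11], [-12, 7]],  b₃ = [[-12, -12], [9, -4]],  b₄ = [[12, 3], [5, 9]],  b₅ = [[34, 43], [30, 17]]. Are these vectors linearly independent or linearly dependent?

Take coordinates with respect to the standard basis {E₁₁, E₁₂, E₂₁, E₂₂}.
There are 5 vectors in a 4-dimensional space, so they cannot be linearly independent.

linearly dependent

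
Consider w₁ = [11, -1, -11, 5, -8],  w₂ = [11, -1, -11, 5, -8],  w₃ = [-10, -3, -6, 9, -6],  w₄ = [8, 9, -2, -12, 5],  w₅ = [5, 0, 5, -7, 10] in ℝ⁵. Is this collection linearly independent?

linearly dependent

Two of the vectors are equal, giving an immediate dependence.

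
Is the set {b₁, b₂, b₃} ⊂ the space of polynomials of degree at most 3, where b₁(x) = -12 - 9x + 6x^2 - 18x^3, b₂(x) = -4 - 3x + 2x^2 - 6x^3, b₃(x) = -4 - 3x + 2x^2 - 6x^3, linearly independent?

Write each element as a coordinate vector in ℝ⁴ using {1, x, …, x^3}.
Row-reduce the matrix whose columns are b₁, b₂, b₃.
The reduction yields 1 nonzero row, so the rank is 1.
Since rank 1 < 3, the set is linearly dependent.

linearly dependent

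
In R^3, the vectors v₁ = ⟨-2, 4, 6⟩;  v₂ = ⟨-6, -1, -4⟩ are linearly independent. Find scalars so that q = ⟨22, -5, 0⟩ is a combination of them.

q = -2v₁ - 3v₂

Since v₁, v₂ are independent, the coefficients expressing q are uniquely determined by a linear system.
The system has the unique solution (c₁, c₂) = (-2, -3).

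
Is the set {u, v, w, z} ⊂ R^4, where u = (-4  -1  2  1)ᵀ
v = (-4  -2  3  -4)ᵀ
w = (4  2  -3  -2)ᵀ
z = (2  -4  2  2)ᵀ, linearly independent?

linearly independent

Form the 4×4 matrix with these as columns; its determinant is -36.
A nonzero determinant means the columns are linearly independent.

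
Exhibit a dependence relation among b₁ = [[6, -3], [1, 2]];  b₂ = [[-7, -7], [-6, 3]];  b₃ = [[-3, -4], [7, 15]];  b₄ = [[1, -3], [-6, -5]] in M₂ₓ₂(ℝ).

Pass to coordinate vectors relative to the basis {E₁₁, E₁₂, E₂₁, E₂₂}.
Row-reduce the matrix with b₁, b₂, b₃, b₄ as columns; the null space gives the coefficients.
One solution (up to scaling) is (1, 1, -1, -2).

b₁ + b₂ - b₃ - 2b₄ = 0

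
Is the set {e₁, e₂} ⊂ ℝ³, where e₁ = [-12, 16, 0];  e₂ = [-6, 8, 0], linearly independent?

One vector is a scalar multiple of another, so the set is dependent.

linearly dependent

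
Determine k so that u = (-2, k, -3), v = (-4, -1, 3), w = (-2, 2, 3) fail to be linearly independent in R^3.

k = -8

The set is linearly dependent precisely when det[u; v; w] = 0.
Cofactor expansion gives det = 6*k + 48.
Setting this to zero gives k = -8.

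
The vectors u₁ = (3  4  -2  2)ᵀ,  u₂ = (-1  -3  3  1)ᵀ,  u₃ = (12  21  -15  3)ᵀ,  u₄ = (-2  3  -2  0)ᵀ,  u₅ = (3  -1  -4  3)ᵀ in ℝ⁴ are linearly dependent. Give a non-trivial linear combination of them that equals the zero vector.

3u₁ - 3u₂ - u₃ = 0

Row-reduce the matrix with u₁, u₂, u₃, u₄, u₅ as columns; the null space gives the coefficients.
One solution (up to scaling) is (3, -3, -1, 0, 0).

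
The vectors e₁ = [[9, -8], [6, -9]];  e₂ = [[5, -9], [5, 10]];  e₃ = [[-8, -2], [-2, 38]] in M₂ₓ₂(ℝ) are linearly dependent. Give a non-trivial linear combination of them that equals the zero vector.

2e₁ - 2e₂ + e₃ = 0

Pass to coordinate vectors relative to the basis {E₁₁, E₁₂, E₂₁, E₂₂}.
Set up α₁e₁ + … + α₃e₃ = 0 and solve the homogeneous system.
A generator of the null space is (2, -2, 1).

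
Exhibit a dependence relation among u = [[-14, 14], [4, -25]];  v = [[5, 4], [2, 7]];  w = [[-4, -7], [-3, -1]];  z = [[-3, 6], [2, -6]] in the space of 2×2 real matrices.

u + v - 3z = 0

Write each element as a vector in ℝ⁴ using {E₁₁, E₁₂, E₂₁, E₂₂}.
Set up α₁u + … + α₄z = 0 and solve the homogeneous system.
One solution (up to scaling) is (1, 1, 0, -3).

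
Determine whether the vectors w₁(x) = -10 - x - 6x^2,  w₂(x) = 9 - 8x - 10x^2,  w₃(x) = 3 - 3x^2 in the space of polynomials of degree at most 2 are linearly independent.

Write each element as a coordinate vector in ℝ³ using {1, x, x^2}.
The matrix [w₁|w₂|w₃] has determinant -381.
A nonzero determinant means the columns are linearly independent.

linearly independent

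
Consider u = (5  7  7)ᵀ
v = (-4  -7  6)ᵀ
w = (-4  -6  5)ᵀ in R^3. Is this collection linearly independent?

The matrix [u|v|w] has determinant -51.
A nonzero determinant means the columns are linearly independent.

linearly independent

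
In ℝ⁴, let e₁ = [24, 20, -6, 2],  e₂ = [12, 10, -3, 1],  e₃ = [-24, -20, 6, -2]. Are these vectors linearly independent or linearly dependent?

linearly dependent

Place the vectors as rows of a 3×4 matrix and reduce to echelon form.
The reduction yields 1 nonzero row, so the rank is 1.
Since rank 1 < 3, the set is linearly dependent.
Indeed e₁ - 2e₂ = 0.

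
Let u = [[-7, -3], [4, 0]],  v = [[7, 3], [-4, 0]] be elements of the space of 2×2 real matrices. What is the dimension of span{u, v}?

Pass to coordinate vectors with respect to the basis {E₁₁, E₁₂, E₂₁, E₂₂}.
Row-reduce the 2×4 matrix with these as rows.
Reduction leaves 1 leading entry, giving rank 1.

1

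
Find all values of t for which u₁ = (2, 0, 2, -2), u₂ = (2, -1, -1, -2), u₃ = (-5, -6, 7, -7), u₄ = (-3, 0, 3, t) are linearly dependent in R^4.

The vectors are dependent exactly when the determinant of the matrix with rows u₁, u₂, u₃, u₄ vanishes.
Cofactor expansion gives det = 36 - 60*t.
This vanishes exactly when t = 3/5.

t = 3/5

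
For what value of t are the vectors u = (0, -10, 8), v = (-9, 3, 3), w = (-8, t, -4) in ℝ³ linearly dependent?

t = 11

Place the vectors as rows of a 3×3 matrix; dependence ⇔ determinant zero.
Expanding, det = 792 - 72*t.
This vanishes exactly when t = 11.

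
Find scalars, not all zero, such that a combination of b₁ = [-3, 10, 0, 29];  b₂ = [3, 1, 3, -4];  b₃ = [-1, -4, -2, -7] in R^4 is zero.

Set up α₁b₁ + … + α₃b₃ = 0 and solve the homogeneous system.
The free variable yields coefficients (1, 2, 3) (any nonzero multiple also works).

b₁ + 2b₂ + 3b₃ = 0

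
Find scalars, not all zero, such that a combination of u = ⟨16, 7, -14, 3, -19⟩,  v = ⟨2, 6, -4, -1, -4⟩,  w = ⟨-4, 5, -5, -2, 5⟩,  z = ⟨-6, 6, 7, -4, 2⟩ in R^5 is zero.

Write the vectors as columns of a matrix and find a nonzero vector in its null space.
A generator of the null space is (1, -3, 1, 1).

u - 3v + w + z = 0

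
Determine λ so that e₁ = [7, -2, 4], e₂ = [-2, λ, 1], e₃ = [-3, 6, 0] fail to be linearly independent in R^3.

λ = 7

The vectors are dependent exactly when the determinant of the matrix with rows e₁, e₂, e₃ vanishes.
Cofactor expansion gives det = 12*λ - 84.
Setting this to zero gives λ = 7.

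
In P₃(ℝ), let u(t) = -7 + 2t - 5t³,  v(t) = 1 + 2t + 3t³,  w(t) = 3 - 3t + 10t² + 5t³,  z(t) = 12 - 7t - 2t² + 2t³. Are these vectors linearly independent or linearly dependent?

linearly independent

Write each element as a coordinate vector in ℝ⁴ using {1, t, …, t³}.
The matrix [u|v|w|z] has determinant 320.
A nonzero determinant means the columns are linearly independent.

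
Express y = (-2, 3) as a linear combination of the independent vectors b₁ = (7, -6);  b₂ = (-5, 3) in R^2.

Set up the augmented matrix [b₁ | b₂ | y] and row-reduce.
The system has the unique solution (a₁, a₂) = (-1, -1).

y = -b₁ - b₂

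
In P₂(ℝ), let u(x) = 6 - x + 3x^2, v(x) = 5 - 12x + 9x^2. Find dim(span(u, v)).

Pass to coordinate vectors with respect to the basis {1, x, x^2}.
Row-reduce the 2×3 matrix with these as rows.
There are 2 pivot columns, so rank = 2.

dim = 2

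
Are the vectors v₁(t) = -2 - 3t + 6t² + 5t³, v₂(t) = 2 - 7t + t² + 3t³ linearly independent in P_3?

Write each element as a coordinate vector in ℝ⁴ using {1, t, …, t³}.
Place the vectors as rows of a 2×4 matrix and reduce to echelon form.
The reduction yields 2 nonzero rows, so the rank is 2.
Since rank = 2 (the number of vectors), the set is linearly independent.

linearly independent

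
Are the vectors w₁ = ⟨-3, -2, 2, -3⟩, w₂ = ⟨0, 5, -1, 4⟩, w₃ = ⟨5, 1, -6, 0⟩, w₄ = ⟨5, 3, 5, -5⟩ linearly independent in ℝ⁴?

linearly independent

Place the vectors as rows of a 4×4 matrix and reduce to echelon form.
The reduction yields 4 nonzero rows, so the rank is 4.
Since rank = 4 (the number of vectors), the set is linearly independent.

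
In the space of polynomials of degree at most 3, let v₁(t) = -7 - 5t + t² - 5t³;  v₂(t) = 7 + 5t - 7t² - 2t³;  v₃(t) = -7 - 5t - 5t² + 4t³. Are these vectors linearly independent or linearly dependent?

Take coordinates with respect to the standard basis {1, t, …, t³}.
Place the vectors as rows of a 3×4 matrix and reduce to echelon form.
The reduction yields 3 nonzero rows, so the rank is 3.
Since rank = 3 (the number of vectors), the set is linearly independent.

linearly independent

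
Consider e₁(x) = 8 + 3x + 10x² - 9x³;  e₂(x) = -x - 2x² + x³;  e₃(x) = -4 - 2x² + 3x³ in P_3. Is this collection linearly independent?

linearly dependent

Take coordinates with respect to the standard basis {1, x, …, x³}.
Place the vectors as rows of a 3×4 matrix and reduce to echelon form.
The reduction yields 2 nonzero rows, so the rank is 2.
Since rank 2 < 3, the set is linearly dependent.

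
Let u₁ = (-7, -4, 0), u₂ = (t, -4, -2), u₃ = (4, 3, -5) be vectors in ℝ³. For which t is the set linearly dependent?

t = -15/2

The set is linearly dependent precisely when det[u₁; u₂; u₃] = 0.
Expanding, det = -20*t - 150.
Solving -20*t - 150 = 0 yields t = -15/2.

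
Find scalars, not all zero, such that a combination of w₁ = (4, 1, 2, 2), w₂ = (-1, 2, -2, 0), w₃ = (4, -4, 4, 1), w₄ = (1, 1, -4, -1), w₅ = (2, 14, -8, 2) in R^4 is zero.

Write the vectors as columns of a matrix and find a nonzero vector in its null space.
One solution (up to scaling) is (3, -1, -3, 1, -1).

3w₁ - w₂ - 3w₃ + w₄ - w₅ = 0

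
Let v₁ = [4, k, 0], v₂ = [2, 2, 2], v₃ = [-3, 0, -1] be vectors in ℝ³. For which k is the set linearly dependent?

k = -2

The vectors are dependent exactly when the determinant of the matrix with rows v₁, v₂, v₃ vanishes.
Cofactor expansion gives det = -4*k - 8.
Solving -4*k - 8 = 0 yields k = -2.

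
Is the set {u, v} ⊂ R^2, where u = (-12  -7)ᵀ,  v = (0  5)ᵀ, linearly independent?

The matrix [u|v] has determinant -60.
A nonzero determinant means the columns are linearly independent.

linearly independent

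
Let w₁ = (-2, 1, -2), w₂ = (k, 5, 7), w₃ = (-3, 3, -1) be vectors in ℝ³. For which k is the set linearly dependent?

The vectors are dependent exactly when the determinant of the matrix with rows w₁, w₂, w₃ vanishes.
Cofactor expansion gives det = 1 - 5*k.
Setting this to zero gives k = 1/5.

k = 1/5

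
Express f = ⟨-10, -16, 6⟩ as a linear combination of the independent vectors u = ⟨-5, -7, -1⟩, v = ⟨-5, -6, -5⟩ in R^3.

f = 4u - 2v

Write f = a₁u + a₂v and equate components.
The system has the unique solution (a₁, a₂) = (4, -2).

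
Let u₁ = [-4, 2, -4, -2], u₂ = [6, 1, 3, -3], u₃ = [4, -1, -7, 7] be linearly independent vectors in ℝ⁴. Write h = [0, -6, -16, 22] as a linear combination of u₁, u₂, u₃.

h = -u₁ - 2u₂ + 2u₃

Since u₁, u₂, u₃ are independent, the coefficients expressing h are uniquely determined by a linear system.
Row-reducing the augmented matrix gives the unique coefficients (c₁, c₂, c₃) = (-1, -2, 2).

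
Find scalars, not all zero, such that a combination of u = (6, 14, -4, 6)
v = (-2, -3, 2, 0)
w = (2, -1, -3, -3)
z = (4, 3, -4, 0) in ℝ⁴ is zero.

Row-reduce the matrix with u, v, w, z as columns; the null space gives the coefficients.
The free variable yields coefficients (1, 3, 2, -1) (any nonzero multiple also works).

u + 3v + 2w - z = 0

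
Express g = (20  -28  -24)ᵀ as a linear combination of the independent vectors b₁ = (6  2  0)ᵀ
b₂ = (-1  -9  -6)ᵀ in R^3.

g = 4b₁ + 4b₂

Set up the augmented matrix [b₁ | b₂ | g] and row-reduce.
The system has the unique solution (a₁, a₂) = (4, 4).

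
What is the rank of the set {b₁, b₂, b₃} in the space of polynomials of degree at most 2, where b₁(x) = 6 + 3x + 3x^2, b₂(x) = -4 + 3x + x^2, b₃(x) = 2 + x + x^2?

Use coordinates relative to {1, x, x^2}.
Apply Gaussian elimination to the matrix whose rows are b₁, b₂, b₃.
The echelon form has 2 nonzero rows, so the rank is 2.

rank 2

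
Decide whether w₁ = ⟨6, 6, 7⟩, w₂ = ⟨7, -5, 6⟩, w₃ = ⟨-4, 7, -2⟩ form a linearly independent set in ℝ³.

Row-reduce the matrix whose columns are w₁, w₂, w₃.
The reduction yields 3 nonzero rows, so the rank is 3.
Since rank = 3 (the number of vectors), the set is linearly independent.

linearly independent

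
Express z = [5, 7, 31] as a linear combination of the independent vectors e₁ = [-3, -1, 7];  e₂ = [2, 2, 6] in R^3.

z = e₁ + 4e₂

Since e₁, e₂ are independent, the coefficients expressing z are uniquely determined by a linear system.
The system has the unique solution (a₁, a₂) = (1, 4).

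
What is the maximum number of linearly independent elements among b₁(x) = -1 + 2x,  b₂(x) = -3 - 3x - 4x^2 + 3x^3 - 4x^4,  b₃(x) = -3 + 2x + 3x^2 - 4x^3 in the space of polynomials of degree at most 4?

3

Pass to coordinate vectors with respect to the basis {1, x, …, x^4}.
Apply Gaussian elimination to the matrix whose rows are b₁, b₂, b₃.
The echelon form has 3 nonzero rows, so the rank is 3.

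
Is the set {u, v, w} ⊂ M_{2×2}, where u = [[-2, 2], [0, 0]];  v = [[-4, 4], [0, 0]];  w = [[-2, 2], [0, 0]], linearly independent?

linearly dependent

Take coordinates with respect to the standard basis {E₁₁, E₁₂, E₂₁, E₂₂}.
One vector is a scalar multiple of another, so the set is dependent.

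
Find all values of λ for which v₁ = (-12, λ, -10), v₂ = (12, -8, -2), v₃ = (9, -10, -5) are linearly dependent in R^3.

λ = -40/7

The vectors are dependent exactly when the determinant of the matrix with rows v₁, v₂, v₃ vanishes.
Cofactor expansion gives det = 42*λ + 240.
Setting this to zero gives λ = -40/7.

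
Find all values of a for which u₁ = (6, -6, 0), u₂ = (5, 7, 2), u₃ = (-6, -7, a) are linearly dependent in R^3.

a = -13/6

Dependence holds iff the 3×3 matrix [u₁ u₂ u₃] is singular.
Cofactor expansion gives det = 72*a + 156.
Solving 72*a + 156 = 0 yields a = -13/6.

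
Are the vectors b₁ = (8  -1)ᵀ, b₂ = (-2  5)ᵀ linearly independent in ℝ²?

The matrix [b₁|b₂] has determinant 38.
A nonzero determinant means the columns are linearly independent.

linearly independent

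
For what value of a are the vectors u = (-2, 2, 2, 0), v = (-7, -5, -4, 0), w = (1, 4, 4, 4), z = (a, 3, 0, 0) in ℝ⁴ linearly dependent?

Place the vectors as rows of a 4×4 matrix; dependence ⇔ determinant zero.
Cofactor expansion gives det = 264 - 8*a.
This vanishes exactly when a = 33.

a = 33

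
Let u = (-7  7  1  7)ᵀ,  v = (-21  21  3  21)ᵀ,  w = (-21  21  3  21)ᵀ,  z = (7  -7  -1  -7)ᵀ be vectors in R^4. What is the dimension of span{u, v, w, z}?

dim = 1

Put the 4×4 matrix [u|v|w|z] into echelon form.
Reduction leaves 1 leading entry, giving rank 1.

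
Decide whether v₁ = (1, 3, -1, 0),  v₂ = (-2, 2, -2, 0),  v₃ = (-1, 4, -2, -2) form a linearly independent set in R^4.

linearly independent

Place the vectors as rows of a 3×4 matrix and reduce to echelon form.
The reduction yields 3 nonzero rows, so the rank is 3.
Since rank = 3 (the number of vectors), the set is linearly independent.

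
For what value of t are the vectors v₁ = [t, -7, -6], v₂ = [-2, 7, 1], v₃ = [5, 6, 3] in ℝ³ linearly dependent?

t = -41/3

The set is linearly dependent precisely when det[v₁; v₂; v₃] = 0.
The determinant works out to 15*t + 205.
Solving 15*t + 205 = 0 yields t = -41/3.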